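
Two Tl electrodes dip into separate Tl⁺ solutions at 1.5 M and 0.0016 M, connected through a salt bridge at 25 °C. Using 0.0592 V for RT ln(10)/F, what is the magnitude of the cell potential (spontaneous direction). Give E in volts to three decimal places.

+0.176 V

For a concentration cell E°cell = 0. The 1.5 M side is the cathode (reduction is favoured where [Tl⁺] is higher).
With n = 1, E = −(0.0592/1) log([Tl⁺]ₐₙ/[Tl⁺]꜀ₐₜ) = −(0.0592/1) log(0.0016/1.5) = −(0.0592/1)(-2.972) = +0.176 V.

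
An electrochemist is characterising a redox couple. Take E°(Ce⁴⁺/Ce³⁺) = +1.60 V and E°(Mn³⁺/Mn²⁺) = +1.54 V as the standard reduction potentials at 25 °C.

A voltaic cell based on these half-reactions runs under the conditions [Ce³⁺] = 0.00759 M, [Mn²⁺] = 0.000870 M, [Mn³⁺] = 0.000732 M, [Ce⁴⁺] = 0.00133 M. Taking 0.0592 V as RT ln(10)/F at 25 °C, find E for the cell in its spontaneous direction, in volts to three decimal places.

Ce⁴⁺/Ce³⁺ is the cathode (higher E°), Mn³⁺/Mn²⁺ the anode: E°cell = +1.60 − (+1.54) = +0.06 V, n = 1.
Overall: Ce⁴⁺(aq) + Mn²⁺(aq) → Ce³⁺(aq) + Mn³⁺(aq)
Q = [Ce³⁺]·[Mn³⁺] / ([Ce⁴⁺]·[Mn²⁺]); log Q = 0.681.
E = E° − (0.0592/n) log Q = +0.06 − (0.0592/1)(0.681) = +0.020 V.

+0.020 V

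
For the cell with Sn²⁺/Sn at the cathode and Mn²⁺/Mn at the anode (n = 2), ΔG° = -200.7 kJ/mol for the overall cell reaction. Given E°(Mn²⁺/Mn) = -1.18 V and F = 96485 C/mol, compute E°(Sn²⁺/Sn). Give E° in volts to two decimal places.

E°cell = −ΔG°/(nF) = −(-200.7×10³)/((2)(96485)) = +1.040 V.
Since Sn²⁺/Sn is the cathode and Mn²⁺/Mn the anode, E°cell = E°(Sn²⁺/Sn) − E°(Mn²⁺/Mn).
So E°(Sn²⁺/Sn) = E°cell + E°(Mn²⁺/Mn) = +1.040 + (-1.18) = -0.14 V.

-0.14 V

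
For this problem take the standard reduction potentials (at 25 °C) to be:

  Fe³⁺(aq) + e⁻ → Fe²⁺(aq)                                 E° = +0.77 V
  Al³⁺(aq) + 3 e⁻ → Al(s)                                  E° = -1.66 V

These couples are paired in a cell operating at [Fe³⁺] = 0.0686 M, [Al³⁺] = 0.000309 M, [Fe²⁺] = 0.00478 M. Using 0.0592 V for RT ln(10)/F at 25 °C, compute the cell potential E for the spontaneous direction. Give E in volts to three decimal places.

Fe³⁺/Fe²⁺ is the cathode (higher E°), Al³⁺/Al the anode: E°cell = +0.77 − (-1.66) = +2.43 V, n = 3.
Overall: 3 Fe³⁺(aq) + Al(s) → 3 Fe²⁺(aq) + Al³⁺(aq)
Q = [Fe²⁺]^3·[Al³⁺] / ([Fe³⁺]^3); log Q = -6.981.
E = E° − (0.0592/n) log Q = +2.43 − (0.0592/3)(-6.981) = +2.568 V.

+2.568 V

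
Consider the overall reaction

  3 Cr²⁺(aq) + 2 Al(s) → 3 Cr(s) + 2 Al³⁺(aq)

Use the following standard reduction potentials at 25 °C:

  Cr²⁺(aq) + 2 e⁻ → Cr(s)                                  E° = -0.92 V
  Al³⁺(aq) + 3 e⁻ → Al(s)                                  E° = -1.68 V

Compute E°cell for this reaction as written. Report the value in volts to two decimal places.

+0.76 V

The Cr²⁺/Cr couple has the higher reduction potential, so it is the cathode; Al³⁺/Al is oxidised at the anode.
E°cell = E°(cathode) − E°(anode) = (-0.92) − (-1.68) = +0.76 V.
Since E°cell > 0, the reaction is spontaneous under standard conditions.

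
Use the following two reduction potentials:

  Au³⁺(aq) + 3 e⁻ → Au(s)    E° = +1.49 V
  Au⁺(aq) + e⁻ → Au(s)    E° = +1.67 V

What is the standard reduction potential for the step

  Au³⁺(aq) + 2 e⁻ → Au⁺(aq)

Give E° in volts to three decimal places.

+1.400 V

Sequential free energies add, so n₃E°₃ = n₁E°₁ + n₂E°₂.
With n₃ = 3, and the known step contributing 1×(+1.67) V, the unknown satisfies 2·E° = 3×(+1.49) − 1×(+1.67) = +2.800.
E° = +2.800 / 2 = +1.400 V.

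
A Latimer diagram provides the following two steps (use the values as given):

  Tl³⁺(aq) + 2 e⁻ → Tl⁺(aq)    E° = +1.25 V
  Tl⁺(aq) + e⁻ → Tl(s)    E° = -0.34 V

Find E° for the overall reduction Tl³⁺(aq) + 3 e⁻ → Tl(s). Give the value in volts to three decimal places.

Standard free energies of sequential steps add: ΔG°₃ = ΔG°₁ + ΔG°₂, so n₃E°₃ = n₁E°₁ + n₂E°₂.
E°₃ = (2×+1.25 + 1×-0.34) / 3 = (+2.160) / 3 = +0.720 V.

+0.720 V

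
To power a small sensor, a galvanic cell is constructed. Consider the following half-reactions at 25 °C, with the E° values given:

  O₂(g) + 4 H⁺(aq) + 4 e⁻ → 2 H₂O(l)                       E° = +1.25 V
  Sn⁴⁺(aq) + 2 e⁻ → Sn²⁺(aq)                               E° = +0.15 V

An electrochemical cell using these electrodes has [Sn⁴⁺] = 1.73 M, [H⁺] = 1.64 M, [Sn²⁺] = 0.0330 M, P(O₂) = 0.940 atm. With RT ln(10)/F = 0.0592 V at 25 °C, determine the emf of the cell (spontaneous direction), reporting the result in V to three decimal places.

+1.061 V

O₂/H₂O is the cathode (higher E°), Sn⁴⁺/Sn²⁺ the anode: E°cell = +1.25 − (+0.15) = +1.10 V, n = 4.
Overall: O₂(g) + 4 H⁺(aq) + 2 Sn²⁺(aq) → 2 H₂O(l) + 2 Sn⁴⁺(aq)
Q = [Sn⁴⁺]^2 / (P(O₂)·[H⁺]^4·[Sn²⁺]^2); log Q = 2.607.
E = E° − (0.0592/n) log Q = +1.10 − (0.0592/4)(2.607) = +1.061 V.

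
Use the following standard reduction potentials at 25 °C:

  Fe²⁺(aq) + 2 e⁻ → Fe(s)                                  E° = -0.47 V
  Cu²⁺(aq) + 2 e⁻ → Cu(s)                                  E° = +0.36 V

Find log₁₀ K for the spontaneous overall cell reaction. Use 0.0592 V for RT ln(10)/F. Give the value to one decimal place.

Cathode: Cu²⁺/Cu; anode: Fe²⁺/Fe. E°cell = +0.83 V, n = 2.
log K = nE°cell / 0.0592 = (2)(+0.83) / 0.0592 = 28.0.

28.0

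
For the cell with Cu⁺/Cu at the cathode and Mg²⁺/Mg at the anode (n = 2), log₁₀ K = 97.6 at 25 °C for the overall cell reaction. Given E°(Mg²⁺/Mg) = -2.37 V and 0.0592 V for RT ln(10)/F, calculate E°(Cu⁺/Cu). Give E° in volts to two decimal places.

E°cell = (0.0592/n)·log K = (0.0592/2)(97.6) = +2.889 V.
Since Cu⁺/Cu is the cathode and Mg²⁺/Mg the anode, E°cell = E°(Cu⁺/Cu) − E°(Mg²⁺/Mg).
So E°(Cu⁺/Cu) = E°cell + E°(Mg²⁺/Mg) = +2.889 + (-2.37) = +0.52 V.

+0.52 V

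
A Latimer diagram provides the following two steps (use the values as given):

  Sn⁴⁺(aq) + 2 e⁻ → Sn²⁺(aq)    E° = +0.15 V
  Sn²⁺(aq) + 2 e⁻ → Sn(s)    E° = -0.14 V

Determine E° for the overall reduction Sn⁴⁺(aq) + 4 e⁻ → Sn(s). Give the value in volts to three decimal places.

Adding the free-energy changes (−nFE°) of the two steps gives −n₃FE°₃ = −n₁FE°₁ − n₂FE°₂.
E°₃ = (2×+0.15 + 2×-0.14) / 4 = (+0.020) / 4 = +0.005 V.

+0.005 V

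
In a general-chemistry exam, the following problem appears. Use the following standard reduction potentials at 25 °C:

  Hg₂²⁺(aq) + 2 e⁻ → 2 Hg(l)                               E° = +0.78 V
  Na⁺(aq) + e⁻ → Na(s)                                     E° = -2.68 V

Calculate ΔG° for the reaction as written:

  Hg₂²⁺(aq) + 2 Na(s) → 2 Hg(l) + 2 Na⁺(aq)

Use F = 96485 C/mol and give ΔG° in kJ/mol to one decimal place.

As written, Hg₂²⁺/Hg is reduced (cathode) and Na⁺/Na is oxidised (anode), so E°cell = (+0.78) − (-2.68) = +3.46 V.
Balancing electrons gives n = 2.
ΔG° = −nFE° = −(2)(96485)(+3.46) = -667,676 J = -667.7 kJ/mol.

-667.7 kJ/mol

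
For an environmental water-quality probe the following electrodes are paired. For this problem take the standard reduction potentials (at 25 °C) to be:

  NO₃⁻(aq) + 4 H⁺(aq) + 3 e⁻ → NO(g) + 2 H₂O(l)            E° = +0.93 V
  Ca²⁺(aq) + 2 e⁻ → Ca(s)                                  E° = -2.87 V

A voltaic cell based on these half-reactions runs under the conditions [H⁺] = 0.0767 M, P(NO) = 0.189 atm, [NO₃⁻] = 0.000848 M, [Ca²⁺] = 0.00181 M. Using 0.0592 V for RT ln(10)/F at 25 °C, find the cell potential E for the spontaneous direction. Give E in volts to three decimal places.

+3.747 V

NO₃⁻/NO is the cathode (higher E°), Ca²⁺/Ca the anode: E°cell = +0.93 − (-2.87) = +3.80 V, n = 6.
Overall: 2 NO₃⁻(aq) + 8 H⁺(aq) + 3 Ca(s) → 2 NO(g) + 4 H₂O(l) + 3 Ca²⁺(aq)
Q = P(NO)^2·[Ca²⁺]^3 / ([NO₃⁻]^2·[H⁺]^8); log Q = 5.391.
E = E° − (0.0592/n) log Q = +3.80 − (0.0592/6)(5.391) = +3.747 V.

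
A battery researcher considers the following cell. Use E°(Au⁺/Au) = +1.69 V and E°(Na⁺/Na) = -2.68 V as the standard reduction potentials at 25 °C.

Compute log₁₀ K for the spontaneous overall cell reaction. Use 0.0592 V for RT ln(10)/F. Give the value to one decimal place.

73.8

Cathode: Au⁺/Au; anode: Na⁺/Na. E°cell = +4.37 V, n = 1.
log K = nE°cell / 0.0592 = (1)(+4.37) / 0.0592 = 73.8.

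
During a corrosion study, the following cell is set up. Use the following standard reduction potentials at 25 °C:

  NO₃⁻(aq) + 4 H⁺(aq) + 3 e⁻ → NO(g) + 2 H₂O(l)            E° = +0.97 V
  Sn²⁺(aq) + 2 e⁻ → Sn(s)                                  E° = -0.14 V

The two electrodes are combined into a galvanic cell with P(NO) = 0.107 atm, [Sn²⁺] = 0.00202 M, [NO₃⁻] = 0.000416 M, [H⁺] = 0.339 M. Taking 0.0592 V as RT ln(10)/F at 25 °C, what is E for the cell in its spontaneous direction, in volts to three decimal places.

+1.105 V

NO₃⁻/NO is the cathode (higher E°), Sn²⁺/Sn the anode: E°cell = +0.97 − (-0.14) = +1.11 V, n = 6.
Overall: 2 NO₃⁻(aq) + 8 H⁺(aq) + 3 Sn(s) → 2 NO(g) + 4 H₂O(l) + 3 Sn²⁺(aq)
Q = P(NO)^2·[Sn²⁺]^3 / ([NO₃⁻]^2·[H⁺]^8); log Q = 0.495.
E = E° − (0.0592/n) log Q = +1.11 − (0.0592/6)(0.495) = +1.105 V.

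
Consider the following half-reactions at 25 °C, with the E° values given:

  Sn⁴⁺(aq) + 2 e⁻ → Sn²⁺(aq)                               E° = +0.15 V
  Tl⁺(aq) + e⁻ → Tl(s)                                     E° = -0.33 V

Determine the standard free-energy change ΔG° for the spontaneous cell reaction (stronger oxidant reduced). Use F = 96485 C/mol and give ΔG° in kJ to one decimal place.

Sn⁴⁺/Sn²⁺ (E° = +0.15 V) is the cathode; Tl⁺/Tl (E° = -0.33 V) is the anode, so E°cell = +0.48 V.
Balancing electrons gives n = 2 (lcm of 2 and 1).
ΔG° = −nFE° = −(2)(96485)(+0.48) = -92,626 J = -92.6 kJ.

-92.6 kJ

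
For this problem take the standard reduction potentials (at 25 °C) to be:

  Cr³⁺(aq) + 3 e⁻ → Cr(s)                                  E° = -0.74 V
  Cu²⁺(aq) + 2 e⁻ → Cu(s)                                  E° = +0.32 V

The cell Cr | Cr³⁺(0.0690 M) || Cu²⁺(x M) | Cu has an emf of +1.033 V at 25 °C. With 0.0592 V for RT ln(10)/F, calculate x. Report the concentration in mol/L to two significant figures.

0.021 M

Cu²⁺/Cu is the cathode, Cr³⁺/Cr the anode: E°cell = +1.06 V, n = 6.
Overall reaction: 3 Cu²⁺(aq) + 2 Cr(s) → 3 Cu(s) + 2 Cr³⁺(aq); Q = [Cr³⁺]^2/[Cu²⁺]^3.
From E = E° − (0.0592/n) log Q: log Q = (E° − E)·n/0.0592 = (+1.06 − (+1.033))·6/0.0592 = 2.7365.
So 3·log[Cu²⁺] = 2·log(0.069) − log Q = -2.3223 − (2.7365) = -5.0588; log[Cu²⁺] = -5.0588 / 3 = -1.6863; [Cu²⁺] = 10^(-1.6863) ≈ 0.021 M.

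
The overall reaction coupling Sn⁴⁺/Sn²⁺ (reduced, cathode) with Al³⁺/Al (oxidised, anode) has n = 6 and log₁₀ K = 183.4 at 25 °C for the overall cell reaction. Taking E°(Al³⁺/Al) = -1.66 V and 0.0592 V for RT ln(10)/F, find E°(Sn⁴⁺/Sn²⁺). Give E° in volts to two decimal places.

E°cell = (0.0592/n)·log K = (0.0592/6)(183.4) = +1.810 V.
Since Sn⁴⁺/Sn²⁺ is the cathode and Al³⁺/Al the anode, E°cell = E°(Sn⁴⁺/Sn²⁺) − E°(Al³⁺/Al).
So E°(Sn⁴⁺/Sn²⁺) = E°cell + E°(Al³⁺/Al) = +1.810 + (-1.66) = +0.15 V.

+0.15 V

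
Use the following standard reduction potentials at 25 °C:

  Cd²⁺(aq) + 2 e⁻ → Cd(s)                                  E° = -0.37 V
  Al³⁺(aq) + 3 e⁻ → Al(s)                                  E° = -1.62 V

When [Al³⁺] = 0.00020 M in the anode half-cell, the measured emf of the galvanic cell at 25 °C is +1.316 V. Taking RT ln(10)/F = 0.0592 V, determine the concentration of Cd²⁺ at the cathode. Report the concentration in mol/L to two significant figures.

Cd²⁺/Cd is the cathode, Al³⁺/Al the anode: E°cell = +1.25 V, n = 6.
Overall reaction: 3 Cd²⁺(aq) + 2 Al(s) → 3 Cd(s) + 2 Al³⁺(aq); Q = [Al³⁺]^2/[Cd²⁺]^3.
From E = E° − (0.0592/n) log Q: log Q = (E° − E)·n/0.0592 = (+1.25 − (+1.316))·6/0.0592 = -6.6892.
So 3·log[Cd²⁺] = 2·log(0.0002) − log Q = -7.3979 − (-6.6892) = -0.7087; log[Cd²⁺] = -0.7087 / 3 = -0.2362; [Cd²⁺] = 10^(-0.2362) ≈ 0.58 M.

0.58 M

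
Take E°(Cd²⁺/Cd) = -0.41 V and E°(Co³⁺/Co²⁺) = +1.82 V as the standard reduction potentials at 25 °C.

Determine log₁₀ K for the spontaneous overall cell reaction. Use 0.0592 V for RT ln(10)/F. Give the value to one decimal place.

Cathode: Co³⁺/Co²⁺; anode: Cd²⁺/Cd. E°cell = +2.23 V, n = 2.
log K = nE°cell / 0.0592 = (2)(+2.23) / 0.0592 = 75.3.

75.3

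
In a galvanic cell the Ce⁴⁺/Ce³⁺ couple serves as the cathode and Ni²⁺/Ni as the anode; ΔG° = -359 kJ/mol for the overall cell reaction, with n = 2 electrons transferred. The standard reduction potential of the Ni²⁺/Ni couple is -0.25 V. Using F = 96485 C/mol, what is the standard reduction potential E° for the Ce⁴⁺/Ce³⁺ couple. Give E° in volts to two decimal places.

E°cell = −ΔG°/(nF) = −(-359×10³)/((2)(96485)) = +1.860 V.
Since Ce⁴⁺/Ce³⁺ is the cathode and Ni²⁺/Ni the anode, E°cell = E°(Ce⁴⁺/Ce³⁺) − E°(Ni²⁺/Ni).
So E°(Ce⁴⁺/Ce³⁺) = E°cell + E°(Ni²⁺/Ni) = +1.860 + (-0.25) = +1.61 V.

+1.61 V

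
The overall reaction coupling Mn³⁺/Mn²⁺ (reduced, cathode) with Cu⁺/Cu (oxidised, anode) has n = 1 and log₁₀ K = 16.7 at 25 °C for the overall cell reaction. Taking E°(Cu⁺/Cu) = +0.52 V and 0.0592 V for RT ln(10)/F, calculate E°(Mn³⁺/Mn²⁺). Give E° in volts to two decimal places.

E°cell = (0.0592/n)·log K = (0.0592/1)(16.7) = +0.989 V.
Since Mn³⁺/Mn²⁺ is the cathode and Cu⁺/Cu the anode, E°cell = E°(Mn³⁺/Mn²⁺) − E°(Cu⁺/Cu).
So E°(Mn³⁺/Mn²⁺) = E°cell + E°(Cu⁺/Cu) = +0.989 + (+0.52) = +1.51 V.

+1.51 V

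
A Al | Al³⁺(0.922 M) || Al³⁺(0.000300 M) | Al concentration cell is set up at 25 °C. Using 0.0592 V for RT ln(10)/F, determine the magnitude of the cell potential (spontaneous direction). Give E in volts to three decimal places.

For a concentration cell E°cell = 0. The 0.922 M side is the cathode (reduction is favoured where [Al³⁺] is higher).
With n = 3, E = −(0.0592/3) log([Al³⁺]ₐₙ/[Al³⁺]꜀ₐₜ) = −(0.0592/3) log(0.0003/0.922) = −(0.0592/3)(-3.488) = +0.069 V.

+0.069 V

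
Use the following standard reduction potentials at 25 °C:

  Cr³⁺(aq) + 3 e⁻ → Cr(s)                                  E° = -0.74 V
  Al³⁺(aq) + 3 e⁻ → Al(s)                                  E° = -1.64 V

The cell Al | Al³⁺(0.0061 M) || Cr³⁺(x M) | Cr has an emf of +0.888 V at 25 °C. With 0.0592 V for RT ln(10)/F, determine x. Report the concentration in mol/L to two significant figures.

0.0015 M

Cr³⁺/Cr is the cathode, Al³⁺/Al the anode: E°cell = +0.90 V, n = 3.
Overall reaction: Cr³⁺(aq) + Al(s) → Cr(s) + Al³⁺(aq); Q = [Al³⁺]^1/[Cr³⁺]^1.
From E = E° − (0.0592/n) log Q: log Q = (E° − E)·n/0.0592 = (+0.90 − (+0.888))·3/0.0592 = 0.6081.
So 1·log[Cr³⁺] = 1·log(0.0061) − log Q = -2.2147 − (0.6081) = -2.8228; [Cr³⁺] = 10^(-2.8228) ≈ 0.0015 M.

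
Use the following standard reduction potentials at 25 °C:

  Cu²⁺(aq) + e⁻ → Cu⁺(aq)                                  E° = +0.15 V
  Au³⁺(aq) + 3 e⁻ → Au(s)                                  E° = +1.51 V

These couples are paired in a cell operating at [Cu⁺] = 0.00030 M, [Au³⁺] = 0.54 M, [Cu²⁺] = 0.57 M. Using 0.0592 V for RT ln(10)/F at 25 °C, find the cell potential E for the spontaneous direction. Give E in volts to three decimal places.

Au³⁺/Au is the cathode (higher E°), Cu²⁺/Cu⁺ the anode: E°cell = +1.51 − (+0.15) = +1.36 V, n = 3.
Overall: Au³⁺(aq) + 3 Cu⁺(aq) → Au(s) + 3 Cu²⁺(aq)
Q = [Cu²⁺]^3 / ([Au³⁺]·[Cu⁺]^3); log Q = 10.104.
E = E° − (0.0592/n) log Q = +1.36 − (0.0592/3)(10.104) = +1.161 V.

+1.161 V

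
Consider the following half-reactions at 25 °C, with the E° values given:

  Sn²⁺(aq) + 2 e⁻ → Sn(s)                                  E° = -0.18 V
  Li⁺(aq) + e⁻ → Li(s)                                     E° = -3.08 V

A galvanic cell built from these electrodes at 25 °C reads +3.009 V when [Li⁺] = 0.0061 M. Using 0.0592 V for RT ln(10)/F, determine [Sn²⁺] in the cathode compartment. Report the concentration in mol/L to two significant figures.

Sn²⁺/Sn is the cathode, Li⁺/Li the anode: E°cell = +2.90 V, n = 2.
Overall reaction: Sn²⁺(aq) + 2 Li(s) → Sn(s) + 2 Li⁺(aq); Q = [Li⁺]^2/[Sn²⁺]^1.
From E = E° − (0.0592/n) log Q: log Q = (E° − E)·n/0.0592 = (+2.90 − (+3.009))·2/0.0592 = -3.6824.
So 1·log[Sn²⁺] = 2·log(0.0061) − log Q = -4.4293 − (-3.6824) = -0.7469; [Sn²⁺] = 10^(-0.7469) ≈ 0.18 M.

0.18 M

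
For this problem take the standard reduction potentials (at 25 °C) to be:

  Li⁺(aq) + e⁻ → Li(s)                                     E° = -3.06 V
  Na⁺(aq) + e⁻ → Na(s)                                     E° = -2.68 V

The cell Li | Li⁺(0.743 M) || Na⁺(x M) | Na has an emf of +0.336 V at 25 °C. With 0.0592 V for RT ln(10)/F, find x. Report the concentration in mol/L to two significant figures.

0.13 M

Na⁺/Na is the cathode, Li⁺/Li the anode: E°cell = +0.38 V, n = 1.
Overall reaction: Na⁺(aq) + Li(s) → Na(s) + Li⁺(aq); Q = [Li⁺]^1/[Na⁺]^1.
From E = E° − (0.0592/n) log Q: log Q = (E° − E)·n/0.0592 = (+0.38 − (+0.336))·1/0.0592 = 0.7432.
So 1·log[Na⁺] = 1·log(0.743) − log Q = -0.1290 − (0.7432) = -0.8722; [Na⁺] = 10^(-0.8722) ≈ 0.13 M.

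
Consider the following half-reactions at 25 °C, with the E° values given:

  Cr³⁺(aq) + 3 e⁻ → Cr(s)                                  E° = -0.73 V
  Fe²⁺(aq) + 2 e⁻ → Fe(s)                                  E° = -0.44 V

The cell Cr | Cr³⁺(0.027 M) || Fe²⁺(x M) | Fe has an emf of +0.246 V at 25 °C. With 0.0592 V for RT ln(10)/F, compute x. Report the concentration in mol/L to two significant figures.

0.0029 M

Fe²⁺/Fe is the cathode, Cr³⁺/Cr the anode: E°cell = +0.29 V, n = 6.
Overall reaction: 3 Fe²⁺(aq) + 2 Cr(s) → 3 Fe(s) + 2 Cr³⁺(aq); Q = [Cr³⁺]^2/[Fe²⁺]^3.
From E = E° − (0.0592/n) log Q: log Q = (E° − E)·n/0.0592 = (+0.29 − (+0.246))·6/0.0592 = 4.4595.
So 3·log[Fe²⁺] = 2·log(0.027) − log Q = -3.1373 − (4.4595) = -7.5968; log[Fe²⁺] = -7.5968 / 3 = -2.5323; [Fe²⁺] = 10^(-2.5323) ≈ 0.0029 M.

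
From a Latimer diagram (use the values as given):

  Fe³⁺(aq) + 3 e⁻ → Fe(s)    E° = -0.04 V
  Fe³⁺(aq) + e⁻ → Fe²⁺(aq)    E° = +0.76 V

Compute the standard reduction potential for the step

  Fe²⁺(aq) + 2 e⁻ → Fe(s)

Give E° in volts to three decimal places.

-0.440 V

Sequential free energies add, so n₃E°₃ = n₁E°₁ + n₂E°₂.
With n₃ = 3, and the known step contributing 1×(+0.76) V, the unknown satisfies 2·E° = 3×(-0.04) − 1×(+0.76) = -0.880.
E° = -0.880 / 2 = -0.440 V.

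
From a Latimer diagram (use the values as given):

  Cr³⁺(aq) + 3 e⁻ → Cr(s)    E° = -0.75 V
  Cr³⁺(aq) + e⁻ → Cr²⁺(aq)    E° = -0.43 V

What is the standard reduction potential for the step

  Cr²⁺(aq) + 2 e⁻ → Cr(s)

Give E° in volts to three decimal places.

-0.910 V

Sequential free energies add, so n₃E°₃ = n₁E°₁ + n₂E°₂.
With n₃ = 3, and the known step contributing 1×(-0.43) V, the unknown satisfies 2·E° = 3×(-0.75) − 1×(-0.43) = -1.820.
E° = -1.820 / 2 = -0.910 V.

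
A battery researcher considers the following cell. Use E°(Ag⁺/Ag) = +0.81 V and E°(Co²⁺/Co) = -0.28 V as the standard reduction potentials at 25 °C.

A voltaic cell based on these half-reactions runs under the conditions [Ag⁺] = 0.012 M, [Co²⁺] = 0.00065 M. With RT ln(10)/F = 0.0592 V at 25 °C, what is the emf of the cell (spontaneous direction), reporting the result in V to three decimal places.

Ag⁺/Ag is the cathode (higher E°), Co²⁺/Co the anode: E°cell = +0.81 − (-0.28) = +1.09 V, n = 2.
Overall: 2 Ag⁺(aq) + Co(s) → 2 Ag(s) + Co²⁺(aq)
Q = [Co²⁺] / ([Ag⁺]^2); log Q = 0.655.
E = E° − (0.0592/n) log Q = +1.09 − (0.0592/2)(0.655) = +1.071 V.

+1.071 V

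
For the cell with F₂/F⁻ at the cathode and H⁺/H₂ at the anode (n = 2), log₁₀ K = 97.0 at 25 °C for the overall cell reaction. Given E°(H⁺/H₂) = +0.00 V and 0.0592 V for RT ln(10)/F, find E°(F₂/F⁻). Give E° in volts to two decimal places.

+2.87 V

E°cell = (0.0592/n)·log K = (0.0592/2)(97.0) = +2.871 V.
Since F₂/F⁻ is the cathode and H⁺/H₂ the anode, E°cell = E°(F₂/F⁻) − E°(H⁺/H₂).
So E°(F₂/F⁻) = E°cell + E°(H⁺/H₂) = +2.871 + (+0.00) = +2.87 V.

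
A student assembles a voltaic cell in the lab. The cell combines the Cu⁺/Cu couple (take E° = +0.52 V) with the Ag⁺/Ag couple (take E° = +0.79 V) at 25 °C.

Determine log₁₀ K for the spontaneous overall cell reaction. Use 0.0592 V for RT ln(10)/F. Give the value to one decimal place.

4.6

Cathode: Ag⁺/Ag; anode: Cu⁺/Cu. E°cell = +0.27 V, n = 1.
log K = nE°cell / 0.0592 = (1)(+0.27) / 0.0592 = 4.6.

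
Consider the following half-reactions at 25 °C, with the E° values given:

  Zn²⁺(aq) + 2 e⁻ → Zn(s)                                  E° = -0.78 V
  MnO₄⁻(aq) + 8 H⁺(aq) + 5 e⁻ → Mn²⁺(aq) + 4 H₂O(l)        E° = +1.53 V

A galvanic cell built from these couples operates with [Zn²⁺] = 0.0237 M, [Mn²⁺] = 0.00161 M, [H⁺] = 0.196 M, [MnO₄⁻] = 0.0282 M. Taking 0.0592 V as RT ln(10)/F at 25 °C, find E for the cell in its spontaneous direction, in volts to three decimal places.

+2.306 V

MnO₄⁻/Mn²⁺ is the cathode (higher E°), Zn²⁺/Zn the anode: E°cell = +1.53 − (-0.78) = +2.31 V, n = 10.
Overall: 2 MnO₄⁻(aq) + 16 H⁺(aq) + 5 Zn(s) → 2 Mn²⁺(aq) + 8 H₂O(l) + 5 Zn²⁺(aq)
Q = [Mn²⁺]^2·[Zn²⁺]^5 / ([MnO₄⁻]^2·[H⁺]^16); log Q = 0.711.
E = E° − (0.0592/n) log Q = +2.31 − (0.0592/10)(0.711) = +2.306 V.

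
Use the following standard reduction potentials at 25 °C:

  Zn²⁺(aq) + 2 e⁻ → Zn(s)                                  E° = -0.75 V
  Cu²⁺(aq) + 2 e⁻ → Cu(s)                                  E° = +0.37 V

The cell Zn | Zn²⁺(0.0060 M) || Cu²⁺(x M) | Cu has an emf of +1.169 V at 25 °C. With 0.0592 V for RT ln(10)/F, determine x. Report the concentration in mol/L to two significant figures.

Cu²⁺/Cu is the cathode, Zn²⁺/Zn the anode: E°cell = +1.12 V, n = 2.
Overall reaction: Cu²⁺(aq) + Zn(s) → Cu(s) + Zn²⁺(aq); Q = [Zn²⁺]^1/[Cu²⁺]^1.
From E = E° − (0.0592/n) log Q: log Q = (E° − E)·n/0.0592 = (+1.12 − (+1.169))·2/0.0592 = -1.6554.
So 1·log[Cu²⁺] = 1·log(0.006) − log Q = -2.2218 − (-1.6554) = -0.5664; [Cu²⁺] = 10^(-0.5664) ≈ 0.27 M.

0.27 M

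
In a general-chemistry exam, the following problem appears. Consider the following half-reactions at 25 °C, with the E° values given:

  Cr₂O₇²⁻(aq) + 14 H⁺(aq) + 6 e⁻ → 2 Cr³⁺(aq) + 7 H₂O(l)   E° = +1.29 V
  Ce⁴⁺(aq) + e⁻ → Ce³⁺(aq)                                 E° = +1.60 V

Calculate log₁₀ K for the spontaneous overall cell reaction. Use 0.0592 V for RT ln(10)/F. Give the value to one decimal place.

31.4

Cathode: Ce⁴⁺/Ce³⁺; anode: Cr₂O₇²⁻/Cr³⁺. E°cell = +0.31 V, n = 6.
log K = nE°cell / 0.0592 = (6)(+0.31) / 0.0592 = 31.4.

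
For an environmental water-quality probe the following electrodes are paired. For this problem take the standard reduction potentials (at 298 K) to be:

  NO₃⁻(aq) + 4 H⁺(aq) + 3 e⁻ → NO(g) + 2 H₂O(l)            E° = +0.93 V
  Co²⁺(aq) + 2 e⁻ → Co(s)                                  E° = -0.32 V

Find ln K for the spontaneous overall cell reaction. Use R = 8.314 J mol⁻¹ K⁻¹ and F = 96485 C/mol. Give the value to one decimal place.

Cathode: NO₃⁻/NO; anode: Co²⁺/Co. E°cell = (+0.93) − (-0.32) = +1.25 V, with n = 6.
ΔG° = −nFE° = −RT ln K, so ln K = nFE°/(RT) = (6)(96485)(+1.25) / ((8.314)(298)) = 292.075.

292.1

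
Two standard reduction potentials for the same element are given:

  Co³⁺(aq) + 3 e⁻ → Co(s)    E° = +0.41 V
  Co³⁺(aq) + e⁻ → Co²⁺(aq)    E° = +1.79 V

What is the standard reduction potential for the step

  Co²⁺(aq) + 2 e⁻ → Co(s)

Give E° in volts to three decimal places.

Sequential free energies add, so n₃E°₃ = n₁E°₁ + n₂E°₂.
With n₃ = 3, and the known step contributing 1×(+1.79) V, the unknown satisfies 2·E° = 3×(+0.41) − 1×(+1.79) = -0.560.
E° = -0.560 / 2 = -0.280 V.

-0.280 V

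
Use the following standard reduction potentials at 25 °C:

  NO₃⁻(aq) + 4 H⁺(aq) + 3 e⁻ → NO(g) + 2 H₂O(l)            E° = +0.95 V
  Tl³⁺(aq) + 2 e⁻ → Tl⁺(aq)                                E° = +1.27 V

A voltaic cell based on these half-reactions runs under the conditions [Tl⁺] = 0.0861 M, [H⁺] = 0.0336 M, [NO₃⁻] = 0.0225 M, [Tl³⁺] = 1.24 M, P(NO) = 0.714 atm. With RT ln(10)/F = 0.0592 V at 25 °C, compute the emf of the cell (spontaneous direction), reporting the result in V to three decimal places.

Tl³⁺/Tl⁺ is the cathode (higher E°), NO₃⁻/NO the anode: E°cell = +1.27 − (+0.95) = +0.32 V, n = 6.
Overall: 3 Tl³⁺(aq) + 2 NO(g) + 4 H₂O(l) → 3 Tl⁺(aq) + 2 NO₃⁻(aq) + 8 H⁺(aq)
Q = [Tl⁺]^3·[NO₃⁻]^2·[H⁺]^8 / ([Tl³⁺]^3·P(NO)^2); log Q = -18.268.
E = E° − (0.0592/n) log Q = +0.32 − (0.0592/6)(-18.268) = +0.500 V.

+0.500 V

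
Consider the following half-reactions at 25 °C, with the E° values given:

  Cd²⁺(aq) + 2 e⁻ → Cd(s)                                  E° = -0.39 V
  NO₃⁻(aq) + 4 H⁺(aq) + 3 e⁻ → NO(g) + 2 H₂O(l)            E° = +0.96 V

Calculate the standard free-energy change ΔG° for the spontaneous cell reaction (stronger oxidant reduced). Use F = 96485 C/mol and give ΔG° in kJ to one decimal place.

NO₃⁻/NO (E° = +0.96 V) is the cathode; Cd²⁺/Cd (E° = -0.39 V) is the anode, so E°cell = +1.35 V.
Balancing electrons gives n = 6 (lcm of 3 and 2).
ΔG° = −nFE° = −(6)(96485)(+1.35) = -781,528 J = -781.5 kJ.

-781.5 kJ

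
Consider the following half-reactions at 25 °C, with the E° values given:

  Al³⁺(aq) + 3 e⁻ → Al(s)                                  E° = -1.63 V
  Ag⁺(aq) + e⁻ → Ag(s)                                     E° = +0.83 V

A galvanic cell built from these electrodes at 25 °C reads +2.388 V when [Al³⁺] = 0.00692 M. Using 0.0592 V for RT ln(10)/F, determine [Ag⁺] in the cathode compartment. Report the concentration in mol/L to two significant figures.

Ag⁺/Ag is the cathode, Al³⁺/Al the anode: E°cell = +2.46 V, n = 3.
Overall reaction: 3 Ag⁺(aq) + Al(s) → 3 Ag(s) + Al³⁺(aq); Q = [Al³⁺]^1/[Ag⁺]^3.
From E = E° − (0.0592/n) log Q: log Q = (E° − E)·n/0.0592 = (+2.46 − (+2.388))·3/0.0592 = 3.6486.
So 3·log[Ag⁺] = 1·log(0.00692) − log Q = -2.1599 − (3.6486) = -5.8085; log[Ag⁺] = -5.8085 / 3 = -1.9362; [Ag⁺] = 10^(-1.9362) ≈ 0.012 M.

0.012 M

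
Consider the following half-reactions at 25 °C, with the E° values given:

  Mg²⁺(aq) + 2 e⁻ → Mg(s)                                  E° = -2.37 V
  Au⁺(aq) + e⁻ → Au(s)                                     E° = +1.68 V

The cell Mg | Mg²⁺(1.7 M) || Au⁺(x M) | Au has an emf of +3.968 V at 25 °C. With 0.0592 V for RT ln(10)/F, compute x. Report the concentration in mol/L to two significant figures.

0.054 M

Au⁺/Au is the cathode, Mg²⁺/Mg the anode: E°cell = +4.05 V, n = 2.
Overall reaction: 2 Au⁺(aq) + Mg(s) → 2 Au(s) + Mg²⁺(aq); Q = [Mg²⁺]^1/[Au⁺]^2.
From E = E° − (0.0592/n) log Q: log Q = (E° − E)·n/0.0592 = (+4.05 − (+3.968))·2/0.0592 = 2.7703.
So 2·log[Au⁺] = 1·log(1.7) − log Q = 0.2304 − (2.7703) = -2.5399; log[Au⁺] = -2.5399 / 2 = -1.2699; [Au⁺] = 10^(-1.2699) ≈ 0.054 M.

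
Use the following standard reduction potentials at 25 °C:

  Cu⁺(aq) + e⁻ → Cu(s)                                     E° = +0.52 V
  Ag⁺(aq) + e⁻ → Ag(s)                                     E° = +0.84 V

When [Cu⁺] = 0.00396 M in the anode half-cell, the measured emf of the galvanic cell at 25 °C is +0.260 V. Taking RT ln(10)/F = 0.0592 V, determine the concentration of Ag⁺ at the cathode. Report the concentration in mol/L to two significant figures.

Ag⁺/Ag is the cathode, Cu⁺/Cu the anode: E°cell = +0.32 V, n = 1.
Overall reaction: Ag⁺(aq) + Cu(s) → Ag(s) + Cu⁺(aq); Q = [Cu⁺]^1/[Ag⁺]^1.
From E = E° − (0.0592/n) log Q: log Q = (E° − E)·n/0.0592 = (+0.32 − (+0.260))·1/0.0592 = 1.0135.
So 1·log[Ag⁺] = 1·log(0.00396) − log Q = -2.4023 − (1.0135) = -3.4158; [Ag⁺] = 10^(-3.4158) ≈ 0.00038 M.

0.00038 M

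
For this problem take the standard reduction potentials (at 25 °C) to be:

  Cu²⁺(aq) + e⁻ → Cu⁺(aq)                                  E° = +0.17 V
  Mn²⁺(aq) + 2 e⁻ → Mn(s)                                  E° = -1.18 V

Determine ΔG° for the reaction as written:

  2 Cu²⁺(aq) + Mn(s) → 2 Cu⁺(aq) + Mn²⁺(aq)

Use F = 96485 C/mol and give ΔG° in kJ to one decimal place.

As written, Cu²⁺/Cu⁺ is reduced (cathode) and Mn²⁺/Mn is oxidised (anode), so E°cell = (+0.17) − (-1.18) = +1.35 V.
Balancing electrons gives n = 2.
ΔG° = −nFE° = −(2)(96485)(+1.35) = -260,510 J = -260.5 kJ.

-260.5 kJ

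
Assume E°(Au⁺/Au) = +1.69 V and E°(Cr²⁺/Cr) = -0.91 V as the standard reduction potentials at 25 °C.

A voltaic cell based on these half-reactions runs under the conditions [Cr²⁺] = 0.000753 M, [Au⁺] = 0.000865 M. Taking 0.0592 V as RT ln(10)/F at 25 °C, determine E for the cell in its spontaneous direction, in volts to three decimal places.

Au⁺/Au is the cathode (higher E°), Cr²⁺/Cr the anode: E°cell = +1.69 − (-0.91) = +2.60 V, n = 2.
Overall: 2 Au⁺(aq) + Cr(s) → 2 Au(s) + Cr²⁺(aq)
Q = [Cr²⁺] / ([Au⁺]^2); log Q = 3.003.
E = E° − (0.0592/n) log Q = +2.60 − (0.0592/2)(3.003) = +2.511 V.

+2.511 V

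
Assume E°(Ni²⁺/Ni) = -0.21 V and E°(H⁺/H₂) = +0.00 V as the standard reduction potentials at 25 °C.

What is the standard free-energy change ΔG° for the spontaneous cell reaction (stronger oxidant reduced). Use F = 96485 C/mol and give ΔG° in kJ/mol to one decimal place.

-40.5 kJ/mol

H⁺/H₂ (E° = +0.00 V) is the cathode; Ni²⁺/Ni (E° = -0.21 V) is the anode, so E°cell = +0.21 V.
Balancing electrons gives n = 2 (lcm of 2 and 2).
ΔG° = −nFE° = −(2)(96485)(+0.21) = -40,524 J = -40.5 kJ/mol.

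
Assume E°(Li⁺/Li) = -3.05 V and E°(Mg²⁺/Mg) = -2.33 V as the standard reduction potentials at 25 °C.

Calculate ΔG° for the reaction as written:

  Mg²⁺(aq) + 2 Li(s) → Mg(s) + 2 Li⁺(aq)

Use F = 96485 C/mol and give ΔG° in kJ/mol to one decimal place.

As written, Mg²⁺/Mg is reduced (cathode) and Li⁺/Li is oxidised (anode), so E°cell = (-2.33) − (-3.05) = +0.72 V.
Balancing electrons gives n = 2.
ΔG° = −nFE° = −(2)(96485)(+0.72) = -138,938 J = -138.9 kJ/mol.

-138.9 kJ/mol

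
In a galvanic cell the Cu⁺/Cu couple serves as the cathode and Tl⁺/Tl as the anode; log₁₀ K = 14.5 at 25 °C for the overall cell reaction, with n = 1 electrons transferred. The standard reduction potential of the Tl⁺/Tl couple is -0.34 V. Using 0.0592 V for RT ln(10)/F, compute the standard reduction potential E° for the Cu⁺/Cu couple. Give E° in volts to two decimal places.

E°cell = (0.0592/n)·log K = (0.0592/1)(14.5) = +0.858 V.
Since Cu⁺/Cu is the cathode and Tl⁺/Tl the anode, E°cell = E°(Cu⁺/Cu) − E°(Tl⁺/Tl).
So E°(Cu⁺/Cu) = E°cell + E°(Tl⁺/Tl) = +0.858 + (-0.34) = +0.52 V.

+0.52 V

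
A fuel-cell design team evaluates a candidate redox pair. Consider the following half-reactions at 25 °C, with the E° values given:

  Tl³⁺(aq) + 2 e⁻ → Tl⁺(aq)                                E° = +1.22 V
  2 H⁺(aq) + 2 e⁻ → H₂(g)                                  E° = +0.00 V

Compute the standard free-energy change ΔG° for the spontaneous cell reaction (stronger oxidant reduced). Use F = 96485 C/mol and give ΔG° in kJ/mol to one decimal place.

Tl³⁺/Tl⁺ (E° = +1.22 V) is the cathode; H⁺/H₂ (E° = +0.00 V) is the anode, so E°cell = +1.22 V.
Balancing electrons gives n = 2 (lcm of 2 and 2).
ΔG° = −nFE° = −(2)(96485)(+1.22) = -235,423 J = -235.4 kJ/mol.

-235.4 kJ/mol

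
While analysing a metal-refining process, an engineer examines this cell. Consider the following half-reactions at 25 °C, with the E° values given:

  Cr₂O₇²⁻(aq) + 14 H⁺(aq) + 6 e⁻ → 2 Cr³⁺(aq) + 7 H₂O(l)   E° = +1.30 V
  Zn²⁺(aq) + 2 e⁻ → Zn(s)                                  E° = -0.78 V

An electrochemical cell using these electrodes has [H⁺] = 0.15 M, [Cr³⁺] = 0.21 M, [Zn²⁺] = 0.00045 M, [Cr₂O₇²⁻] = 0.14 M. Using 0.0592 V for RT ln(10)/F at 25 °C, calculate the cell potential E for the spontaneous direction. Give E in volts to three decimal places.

Cr₂O₇²⁻/Cr³⁺ is the cathode (higher E°), Zn²⁺/Zn the anode: E°cell = +1.30 − (-0.78) = +2.08 V, n = 6.
Overall: Cr₂O₇²⁻(aq) + 14 H⁺(aq) + 3 Zn(s) → 2 Cr³⁺(aq) + 7 H₂O(l) + 3 Zn²⁺(aq)
Q = [Cr³⁺]^2·[Zn²⁺]^3 / ([Cr₂O₇²⁻]·[H⁺]^14); log Q = 0.993.
E = E° − (0.0592/n) log Q = +2.08 − (0.0592/6)(0.993) = +2.070 V.

+2.070 V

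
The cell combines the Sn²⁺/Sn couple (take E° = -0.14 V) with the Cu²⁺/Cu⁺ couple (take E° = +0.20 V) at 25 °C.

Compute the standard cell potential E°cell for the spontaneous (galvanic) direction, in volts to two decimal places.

The Cu²⁺/Cu⁺ couple has the higher reduction potential, so it is the cathode; Sn²⁺/Sn is oxidised at the anode.
E°cell = E°(cathode) − E°(anode) = (+0.20) − (-0.14) = +0.34 V.

+0.34 V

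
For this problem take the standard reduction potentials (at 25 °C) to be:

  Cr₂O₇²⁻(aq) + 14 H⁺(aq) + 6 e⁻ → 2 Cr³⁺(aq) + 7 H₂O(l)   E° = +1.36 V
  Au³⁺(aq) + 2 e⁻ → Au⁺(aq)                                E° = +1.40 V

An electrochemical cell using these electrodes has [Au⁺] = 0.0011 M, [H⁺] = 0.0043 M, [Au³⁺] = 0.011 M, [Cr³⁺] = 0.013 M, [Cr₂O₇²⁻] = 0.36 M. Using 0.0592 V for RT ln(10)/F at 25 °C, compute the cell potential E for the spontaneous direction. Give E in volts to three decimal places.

Au³⁺/Au⁺ is the cathode (higher E°), Cr₂O₇²⁻/Cr³⁺ the anode: E°cell = +1.40 − (+1.36) = +0.04 V, n = 6.
Overall: 3 Au³⁺(aq) + 2 Cr³⁺(aq) + 7 H₂O(l) → 3 Au⁺(aq) + Cr₂O₇²⁻(aq) + 14 H⁺(aq)
Q = [Au⁺]^3·[Cr₂O₇²⁻]·[H⁺]^14 / ([Au³⁺]^3·[Cr³⁺]^2); log Q = -32.803.
E = E° − (0.0592/n) log Q = +0.04 − (0.0592/6)(-32.803) = +0.364 V.

+0.364 V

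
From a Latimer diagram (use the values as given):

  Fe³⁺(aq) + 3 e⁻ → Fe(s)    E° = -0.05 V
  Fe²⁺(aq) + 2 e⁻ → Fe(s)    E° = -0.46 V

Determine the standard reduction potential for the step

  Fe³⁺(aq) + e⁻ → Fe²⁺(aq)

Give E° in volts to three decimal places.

+0.770 V

Sequential free energies add, so n₃E°₃ = n₁E°₁ + n₂E°₂.
With n₃ = 3, and the known step contributing 2×(-0.46) V, the unknown satisfies 1·E° = 3×(-0.05) − 2×(-0.46) = +0.770.
E° = +0.770 / 1 = +0.770 V.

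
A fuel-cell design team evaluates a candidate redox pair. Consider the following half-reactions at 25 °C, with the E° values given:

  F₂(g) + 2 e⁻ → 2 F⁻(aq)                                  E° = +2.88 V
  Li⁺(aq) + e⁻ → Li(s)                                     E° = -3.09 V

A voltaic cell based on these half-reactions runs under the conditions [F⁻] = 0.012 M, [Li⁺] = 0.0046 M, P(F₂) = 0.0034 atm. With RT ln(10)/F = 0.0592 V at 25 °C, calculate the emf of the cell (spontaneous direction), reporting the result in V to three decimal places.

F₂/F⁻ is the cathode (higher E°), Li⁺/Li the anode: E°cell = +2.88 − (-3.09) = +5.97 V, n = 2.
Overall: F₂(g) + 2 Li(s) → 2 F⁻(aq) + 2 Li⁺(aq)
Q = [F⁻]^2·[Li⁺]^2 / (P(F₂)); log Q = -6.048.
E = E° − (0.0592/n) log Q = +5.97 − (0.0592/2)(-6.048) = +6.149 V.

+6.149 V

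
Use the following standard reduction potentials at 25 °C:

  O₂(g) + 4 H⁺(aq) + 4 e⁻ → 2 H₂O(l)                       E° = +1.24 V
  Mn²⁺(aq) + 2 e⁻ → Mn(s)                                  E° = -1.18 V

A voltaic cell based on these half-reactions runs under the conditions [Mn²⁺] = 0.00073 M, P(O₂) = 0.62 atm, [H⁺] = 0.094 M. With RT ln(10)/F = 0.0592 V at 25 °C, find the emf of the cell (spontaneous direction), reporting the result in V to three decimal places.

+2.449 V

O₂/H₂O is the cathode (higher E°), Mn²⁺/Mn the anode: E°cell = +1.24 − (-1.18) = +2.42 V, n = 4.
Overall: O₂(g) + 4 H⁺(aq) + 2 Mn(s) → 2 H₂O(l) + 2 Mn²⁺(aq)
Q = [Mn²⁺]^2 / (P(O₂)·[H⁺]^4); log Q = -1.958.
E = E° − (0.0592/n) log Q = +2.42 − (0.0592/4)(-1.958) = +2.449 V.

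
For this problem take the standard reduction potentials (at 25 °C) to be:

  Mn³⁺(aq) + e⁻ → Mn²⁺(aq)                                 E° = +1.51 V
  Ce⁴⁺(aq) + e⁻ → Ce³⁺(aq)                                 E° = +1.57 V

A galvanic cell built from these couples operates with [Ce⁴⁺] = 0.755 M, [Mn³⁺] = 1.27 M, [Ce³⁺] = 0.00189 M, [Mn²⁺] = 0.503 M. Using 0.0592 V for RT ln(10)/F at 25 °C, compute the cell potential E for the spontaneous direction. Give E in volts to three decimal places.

Ce⁴⁺/Ce³⁺ is the cathode (higher E°), Mn³⁺/Mn²⁺ the anode: E°cell = +1.57 − (+1.51) = +0.06 V, n = 1.
Overall: Ce⁴⁺(aq) + Mn²⁺(aq) → Ce³⁺(aq) + Mn³⁺(aq)
Q = [Ce³⁺]·[Mn³⁺] / ([Ce⁴⁺]·[Mn²⁺]); log Q = -2.199.
E = E° − (0.0592/n) log Q = +0.06 − (0.0592/1)(-2.199) = +0.190 V.

+0.190 V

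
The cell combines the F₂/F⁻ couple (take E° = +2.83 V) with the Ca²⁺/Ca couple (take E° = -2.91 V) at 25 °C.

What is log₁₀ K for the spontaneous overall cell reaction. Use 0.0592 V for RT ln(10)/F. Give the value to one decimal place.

193.9

Cathode: F₂/F⁻; anode: Ca²⁺/Ca. E°cell = +5.74 V, n = 2.
log K = nE°cell / 0.0592 = (2)(+5.74) / 0.0592 = 193.9.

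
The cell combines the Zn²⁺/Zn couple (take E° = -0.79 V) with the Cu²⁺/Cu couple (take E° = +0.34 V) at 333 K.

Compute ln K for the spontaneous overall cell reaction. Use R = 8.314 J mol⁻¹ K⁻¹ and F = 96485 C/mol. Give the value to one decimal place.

Cathode: Cu²⁺/Cu; anode: Zn²⁺/Zn. E°cell = (+0.34) − (-0.79) = +1.13 V, with n = 2.
ΔG° = −nFE° = −RT ln K, so ln K = nFE°/(RT) = (2)(96485)(+1.13) / ((8.314)(333)) = 78.762.

78.8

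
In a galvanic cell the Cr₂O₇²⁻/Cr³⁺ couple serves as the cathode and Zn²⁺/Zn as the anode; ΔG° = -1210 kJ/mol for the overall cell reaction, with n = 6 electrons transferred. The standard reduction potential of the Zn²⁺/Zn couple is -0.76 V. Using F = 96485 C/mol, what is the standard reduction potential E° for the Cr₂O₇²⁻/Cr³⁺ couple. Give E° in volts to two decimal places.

+1.33 V

E°cell = −ΔG°/(nF) = −(-1210×10³)/((6)(96485)) = +2.090 V.
Since Cr₂O₇²⁻/Cr³⁺ is the cathode and Zn²⁺/Zn the anode, E°cell = E°(Cr₂O₇²⁻/Cr³⁺) − E°(Zn²⁺/Zn).
So E°(Cr₂O₇²⁻/Cr³⁺) = E°cell + E°(Zn²⁺/Zn) = +2.090 + (-0.76) = +1.33 V.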